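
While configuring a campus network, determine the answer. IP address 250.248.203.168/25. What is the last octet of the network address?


Given: IP = 250.248.203.168, prefix = /25
Subnet mask = 255.255.255.128
Last octet of IP: 168
Last octet of mask: 128
Network last octet = 168 AND 128 = 128

128


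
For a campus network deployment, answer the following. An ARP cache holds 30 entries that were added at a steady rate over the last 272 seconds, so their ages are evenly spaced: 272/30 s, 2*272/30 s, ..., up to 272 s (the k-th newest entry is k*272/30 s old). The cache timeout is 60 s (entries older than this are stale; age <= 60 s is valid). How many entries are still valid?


Ages are k * 272/30 s for k = 1..30 (spacing = 9.0667 s).
Entry k is valid iff k * 272/30 <= 60 iff k <= 30 * 60 / 272 = 6.6176
n_valid = floor(6.6176) = 6
(n_stale = 30 - 6 = 24)

6


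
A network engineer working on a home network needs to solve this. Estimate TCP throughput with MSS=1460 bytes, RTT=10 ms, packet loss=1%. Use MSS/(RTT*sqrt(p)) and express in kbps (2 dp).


Given: MSS = 1460 bytes, RTT = 10 ms, loss = 1%
RTT in seconds = 10 / 1000 = 0.01
Loss rate = 1% = 0.01
sqrt(loss) = sqrt(0.01) = 0.1
Throughput (bytes/s) = 1460 / (0.01 * 0.1) = 1460000.0000
Throughput (kbps) = 1460000.0000 * 8 / 1000 = 11680.000000 -> 11680.00 kbps (2 dp)

11680.00


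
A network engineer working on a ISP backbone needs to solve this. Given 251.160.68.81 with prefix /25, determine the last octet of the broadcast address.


Given: IP = 251.160.68.81, prefix = /25
Host bits = 32 - 25 = 7
Network last octet = 81 AND mask = 0
Host part size = 2^7 - 1 = 127
Broadcast last octet = 0 OR 127 = 127

127


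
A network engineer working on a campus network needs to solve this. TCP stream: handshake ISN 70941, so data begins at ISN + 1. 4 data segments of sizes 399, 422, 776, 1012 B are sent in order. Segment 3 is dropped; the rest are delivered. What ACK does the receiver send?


SYN uses sequence number 70941; first data byte = ISN + 1 = 70942.
Segment 1: SEQ = 70942, len = 399 B, covers [70942, 71340]
Segment 2: SEQ = 71341, len = 422 B, covers [71341, 71762]
Segment 3: SEQ = 71763, len = 776 B, covers [71763, 72538] [LOST]
Segment 4: SEQ = 72539, len = 1012 B, covers [72539, 73550]
In-order data received: bytes [70942, 71762] (segments 1..2).
Segment 3 missing -> gap begins at byte 71763; later segments buffered out of order.
Cumulative ACK = next expected in-order byte = 70942 + 399 + 422 = 71763

71763


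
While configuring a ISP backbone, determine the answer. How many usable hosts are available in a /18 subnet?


Given: subnet mask /18
Host bits = 32 - 18 = 14
Total addresses = 2^14 = 16384
Usable hosts = 16384 - 2 (network + broadcast) = 16382

16382


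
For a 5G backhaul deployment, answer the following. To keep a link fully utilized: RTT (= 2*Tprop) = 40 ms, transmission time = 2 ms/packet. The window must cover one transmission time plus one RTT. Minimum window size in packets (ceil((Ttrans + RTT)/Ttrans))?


Given: Ttrans = 2 ms, RTT = 40 ms (= 2 * Tprop, Tprop = 20 ms)
Time until first ACK returns = Ttrans + RTT = 2 + 40 = 42 ms
Need W * Ttrans >= Ttrans + RTT  ->  W >= (Ttrans + RTT) / Ttrans
(Ttrans + RTT) / Ttrans = 42 / 2 = 21
W_min = ceil(21) = 21

21


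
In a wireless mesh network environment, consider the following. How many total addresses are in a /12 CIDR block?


Given: CIDR prefix /12
Host bits = 32 - 12 = 20
Total addresses = 2^20 = 1048576

1048576


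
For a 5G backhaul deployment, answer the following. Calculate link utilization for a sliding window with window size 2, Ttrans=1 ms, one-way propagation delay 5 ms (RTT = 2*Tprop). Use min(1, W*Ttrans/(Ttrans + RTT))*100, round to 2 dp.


Given: W = 2, Ttrans = 1 ms, RTT = 10 ms (= 2 * Tprop, Tprop = 5 ms)
Cycle time = Ttrans + RTT = 1 + 10 = 11 ms (first packet sent until its ACK returns)
W * Ttrans = 2 * 1 = 2 ms of sending per cycle
W * Ttrans / (Ttrans + RTT) = 2 / 11 = 0.181818
U = min(1, 0.181818) = 0.181818
U% = 18.18%

18.18


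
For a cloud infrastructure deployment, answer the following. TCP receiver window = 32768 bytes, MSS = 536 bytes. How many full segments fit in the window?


Given: RWND = 32768 bytes, MSS = 536 bytes
Full segments = floor(RWND / MSS)
Full segments = floor(32768 / 536)
Full segments = floor(61.1343) = 61

61


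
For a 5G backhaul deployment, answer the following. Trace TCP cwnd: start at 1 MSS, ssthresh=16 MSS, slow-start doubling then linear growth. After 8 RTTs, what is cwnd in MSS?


RTT 0: cwnd = 1 MSS (initial)
RTT 1: cwnd = 2 MSS (slow start, doubled)
RTT 2: cwnd = 4 MSS (slow start, doubled)
RTT 3: cwnd = 8 MSS (slow start, doubled)
RTT 4: cwnd = 16 MSS (slow start, doubled)
RTT 5: cwnd = 17 MSS (congestion avoidance, +1)
RTT 6: cwnd = 18 MSS (congestion avoidance, +1)
RTT 7: cwnd = 19 MSS (congestion avoidance, +1)
RTT 8: cwnd = 20 MSS (congestion avoidance, +1)

20


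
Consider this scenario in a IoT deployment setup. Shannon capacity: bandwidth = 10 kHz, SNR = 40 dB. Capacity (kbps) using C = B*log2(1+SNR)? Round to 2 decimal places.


Given: B = 10 kHz, SNR = 40 dB
SNR linear = 10^(40/10) = 10000
1 + SNR = 10001
log2(10001) = 13.2878566418
C = 10 * 1000 * 13.2878566418 = 132878.5664 bps
C = 132.878566 kbps -> 132.88 kbps (2 dp)

132.88


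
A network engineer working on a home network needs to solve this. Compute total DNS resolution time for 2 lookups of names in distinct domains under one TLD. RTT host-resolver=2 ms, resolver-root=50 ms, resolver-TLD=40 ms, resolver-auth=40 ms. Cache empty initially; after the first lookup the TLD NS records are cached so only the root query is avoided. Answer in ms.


Lookup 1 (cold cache): local + root + TLD + auth = 2 + 50 + 40 + 40 = 132 ms
Lookups 2..2 (TLD NS cached -> skip root; new domain -> still ask TLD and auth): local + TLD + auth = 2 + 40 + 40 = 82 ms each
Remaining 1 lookups: 1 * 82 = 82 ms
Total = 132 + 82 = 214 ms

214


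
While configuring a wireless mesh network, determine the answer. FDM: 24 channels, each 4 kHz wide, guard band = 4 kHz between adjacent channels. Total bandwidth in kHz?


Given: 24 channels, 4 kHz each, guard = 4 kHz
Channel bandwidth = 24 * 4 = 96 kHz
Guard bands = 23 gaps * 4 kHz = 92 kHz
Total = 96 + 92 = 188 kHz

188


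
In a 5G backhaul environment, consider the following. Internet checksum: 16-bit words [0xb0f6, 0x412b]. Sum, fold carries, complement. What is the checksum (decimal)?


Given words: [0xb0f6, 0x412b]
Step 1: Sum all words
Raw sum = 45302 + 16683 = 61985
One's complement = ~61985 & 0xFFFF = 3550

3550


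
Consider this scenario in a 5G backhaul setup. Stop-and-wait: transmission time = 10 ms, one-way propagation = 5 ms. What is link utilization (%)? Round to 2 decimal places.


Given: Ttrans = 10 ms, Tprop = 5 ms
RTT = 2 * Tprop = 2 * 5 = 10 ms
U = Ttrans / (Ttrans + RTT)
U = 10 / (10 + 10)
U = 10 / 20 = 0.5
U% = 50.00%

50.00


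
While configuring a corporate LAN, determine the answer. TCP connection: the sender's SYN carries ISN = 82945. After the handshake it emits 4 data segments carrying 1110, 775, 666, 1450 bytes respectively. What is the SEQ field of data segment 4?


The SYN occupies sequence number ISN = 82945, so the first data byte is ISN + 1 = 82946.
SEQ of data segment i = (ISN + 1) + sum of payload sizes of segments 1..i-1.
Segment 1: SEQ = 82946, payload = 1110 bytes
Segment 2: SEQ = 84056, payload = 775 bytes
Segment 3: SEQ = 84831, payload = 666 bytes
Segment 4: SEQ = 85497, payload = 1450 bytes
SEQ of segment 4 = 82946 + 1110 + 775 + 666 = 85497

85497


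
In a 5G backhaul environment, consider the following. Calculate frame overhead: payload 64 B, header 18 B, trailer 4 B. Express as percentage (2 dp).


Given: payload = 64 B, header = 18 B, trailer = 4 B
Overhead bytes = header + trailer = 18 + 4 = 22
Total frame = payload + overhead = 64 + 22 = 86
Overhead % = 22 / 86 * 100 = 25.5814% -> 25.58% (2 dp)

25.58


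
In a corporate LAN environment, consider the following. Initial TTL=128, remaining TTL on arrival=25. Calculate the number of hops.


Given: initial TTL = 128, received TTL = 25
Hops = initial TTL - received TTL
Hops = 128 - 25 = 103

103


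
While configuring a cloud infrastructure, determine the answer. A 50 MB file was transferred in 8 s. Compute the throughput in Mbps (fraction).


Given: file = 50 MB, time = 8 s
File in Mb = 50 * 8 = 400 Mb
Throughput = 400 / 8 Mbps
Throughput = 50 Mbps

50


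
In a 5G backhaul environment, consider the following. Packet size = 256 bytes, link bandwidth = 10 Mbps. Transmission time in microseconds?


Given: packet = 256 bytes, bandwidth = 10 Mbps
Packet in bits = 256 * 8 = 2048 bits
Bandwidth = 10 * 10^6 = 10000000 bps
Time = 2048 / 10000000 seconds
Time in us = 2048 * 10^6 / 10000000 = 204.8

204.8


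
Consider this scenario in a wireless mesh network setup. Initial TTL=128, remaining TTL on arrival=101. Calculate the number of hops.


Given: initial TTL = 128, received TTL = 101
Hops = initial TTL - received TTL
Hops = 128 - 101 = 27

27


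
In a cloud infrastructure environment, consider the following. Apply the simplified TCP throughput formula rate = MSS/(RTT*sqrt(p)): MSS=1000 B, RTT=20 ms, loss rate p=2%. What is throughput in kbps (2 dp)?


Given: MSS = 1000 bytes, RTT = 20 ms, loss = 2%
RTT in seconds = 20 / 1000 = 0.02
Loss rate = 2% = 0.02
sqrt(loss) = sqrt(0.02) = 0.141421356237
Throughput (bytes/s) = 1000 / (0.02 * 0.141421356237) = 353553.3906
Throughput (kbps) = 353553.3906 * 8 / 1000 = 2828.427125 -> 2828.43 kbps (2 dp)

2828.43


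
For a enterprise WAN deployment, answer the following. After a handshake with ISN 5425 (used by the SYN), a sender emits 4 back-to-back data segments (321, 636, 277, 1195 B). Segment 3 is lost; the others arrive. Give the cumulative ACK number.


SYN uses sequence number 5425; first data byte = ISN + 1 = 5426.
Segment 1: SEQ = 5426, len = 321 B, covers [5426, 5746]
Segment 2: SEQ = 5747, len = 636 B, covers [5747, 6382]
Segment 3: SEQ = 6383, len = 277 B, covers [6383, 6659] [LOST]
Segment 4: SEQ = 6660, len = 1195 B, covers [6660, 7854]
In-order data received: bytes [5426, 6382] (segments 1..2).
Segment 3 missing -> gap begins at byte 6383; later segments buffered out of order.
Cumulative ACK = next expected in-order byte = 5426 + 321 + 636 = 6383

6383


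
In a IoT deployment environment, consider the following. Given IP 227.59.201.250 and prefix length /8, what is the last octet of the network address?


Given: IP = 227.59.201.250, prefix = /8
Subnet mask = 255.0.0.0
Last octet of IP: 250
Last octet of mask: 0
Network last octet = 250 AND 0 = 0

0


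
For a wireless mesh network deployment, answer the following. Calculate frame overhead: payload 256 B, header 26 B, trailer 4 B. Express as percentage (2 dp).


Given: payload = 256 B, header = 26 B, trailer = 4 B
Overhead bytes = header + trailer = 26 + 4 = 30
Total frame = payload + overhead = 256 + 30 = 286
Overhead % = 30 / 286 * 100 = 10.4895% -> 10.49% (2 dp)

10.49


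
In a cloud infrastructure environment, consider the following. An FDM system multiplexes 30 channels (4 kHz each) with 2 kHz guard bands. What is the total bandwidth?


Given: 30 channels, 4 kHz each, guard = 2 kHz
Channel bandwidth = 30 * 4 = 120 kHz
Guard bands = 29 gaps * 2 kHz = 58 kHz
Total = 120 + 58 = 178 kHz

178


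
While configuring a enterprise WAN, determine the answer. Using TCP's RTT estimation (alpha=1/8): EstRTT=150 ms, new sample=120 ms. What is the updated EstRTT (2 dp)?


Given: EstRTT = 150 ms, SampleRTT = 120 ms, alpha = 1/8
New EstRTT = (1 - alpha) * EstRTT + alpha * SampleRTT
(7/8) * 150 = 131.25
(1/8) * 120 = 15
New EstRTT = 131.25 + 15 = 146.25 ms -> 146.25 ms (2 dp)

146.25


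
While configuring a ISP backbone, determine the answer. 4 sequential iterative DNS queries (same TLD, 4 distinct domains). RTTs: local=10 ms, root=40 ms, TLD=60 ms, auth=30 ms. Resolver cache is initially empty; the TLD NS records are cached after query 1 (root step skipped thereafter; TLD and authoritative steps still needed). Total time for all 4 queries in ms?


Lookup 1 (cold cache): local + root + TLD + auth = 10 + 40 + 60 + 30 = 140 ms
Lookups 2..4 (TLD NS cached -> skip root; new domain -> still ask TLD and auth): local + TLD + auth = 10 + 60 + 30 = 100 ms each
Remaining 3 lookups: 3 * 100 = 300 ms
Total = 140 + 300 = 440 ms

440


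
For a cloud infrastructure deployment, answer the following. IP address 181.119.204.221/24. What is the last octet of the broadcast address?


Given: IP = 181.119.204.221, prefix = /24
Host bits = 32 - 24 = 8
Network last octet = 221 AND mask = 0
Host part size = 2^8 - 1 = 255
Broadcast last octet = 0 OR 255 = 255

255


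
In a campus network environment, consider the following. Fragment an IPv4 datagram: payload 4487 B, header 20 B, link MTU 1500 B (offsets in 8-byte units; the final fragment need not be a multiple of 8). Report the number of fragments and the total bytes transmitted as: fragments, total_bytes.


Max data per non-final fragment = floor((MTU - header)/8)*8 = floor((1500 - 20)/8)*8 = floor(1480/8)*8 = 1480 B
Final fragment needs no 8-byte alignment: it can carry up to MTU - header = 1480 B
Non-final fragments needed = ceil((payload - 1480) / 1480) = ceil(3007/1480) = ceil(2.0318) = 3
Number of fragments = 3 + 1 = 4
Fragment sizes (data): 3 * 1480 B + 47 B (last, 47 <= 1480 OK)
Total bytes sent = payload + n_frags * header = 4487 + 4*20 = 4487 + 80 = 4567 B

4, 4567


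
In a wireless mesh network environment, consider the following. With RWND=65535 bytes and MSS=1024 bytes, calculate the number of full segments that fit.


Given: RWND = 65535 bytes, MSS = 1024 bytes
Full segments = floor(RWND / MSS)
Full segments = floor(65535 / 1024)
Full segments = floor(63.999) = 63

63


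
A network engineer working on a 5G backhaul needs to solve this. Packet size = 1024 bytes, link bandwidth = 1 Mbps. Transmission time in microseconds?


Given: packet = 1024 bytes, bandwidth = 1 Mbps
Packet in bits = 1024 * 8 = 8192 bits
Bandwidth = 1 * 10^6 = 1000000 bps
Time = 8192 / 1000000 seconds
Time in us = 8192 * 10^6 / 1000000 = 8192

8192


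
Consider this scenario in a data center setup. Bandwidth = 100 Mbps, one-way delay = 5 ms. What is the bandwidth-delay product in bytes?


Given: bandwidth = 100 Mbps, delay = 5 ms
BDP in bits = 100 * 10^6 * 5 / 1000
BDP in bits = 500000
BDP in bytes = 500000 / 8 = 62500

62500


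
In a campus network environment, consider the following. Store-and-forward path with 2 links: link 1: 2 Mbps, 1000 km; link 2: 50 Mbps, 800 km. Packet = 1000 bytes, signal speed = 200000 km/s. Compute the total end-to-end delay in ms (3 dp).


Packet = 1000 bytes = 8000 bits. Store-and-forward: sum (t_trans + t_prop) per link.
Link 1: t_trans = 8000/(2*10^6) s = 4.0000 ms; t_prop = 1000/200000 s = 5.0000 ms; subtotal = 9.0000 ms
Link 2: t_trans = 8000/(50*10^6) s = 0.1600 ms; t_prop = 800/200000 s = 4.0000 ms; subtotal = 4.1600 ms
End-to-end = 9.0000 + 4.1600 = 13.1600 ms -> 13.160 ms (3 dp)

13.160


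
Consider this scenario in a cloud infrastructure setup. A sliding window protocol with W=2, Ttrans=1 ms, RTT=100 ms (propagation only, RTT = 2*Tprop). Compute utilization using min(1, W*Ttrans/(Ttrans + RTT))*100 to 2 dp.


Given: W = 2, Ttrans = 1 ms, RTT = 100 ms (= 2 * Tprop, Tprop = 50 ms)
Cycle time = Ttrans + RTT = 1 + 100 = 101 ms (first packet sent until its ACK returns)
W * Ttrans = 2 * 1 = 2 ms of sending per cycle
W * Ttrans / (Ttrans + RTT) = 2 / 101 = 0.019802
U = min(1, 0.019802) = 0.019802
U% = 1.98%

1.98


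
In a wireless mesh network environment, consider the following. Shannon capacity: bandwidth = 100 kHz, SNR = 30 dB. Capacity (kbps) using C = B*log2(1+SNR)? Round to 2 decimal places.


Given: B = 100 kHz, SNR = 30 dB
SNR linear = 10^(30/10) = 1000
1 + SNR = 1001
log2(1001) = 9.9672262588
C = 100 * 1000 * 9.9672262588 = 996722.6259 bps
C = 996.722626 kbps -> 996.72 kbps (2 dp)

996.72


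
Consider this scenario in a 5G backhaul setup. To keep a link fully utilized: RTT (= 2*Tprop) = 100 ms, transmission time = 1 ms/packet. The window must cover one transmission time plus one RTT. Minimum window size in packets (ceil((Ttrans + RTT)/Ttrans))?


Given: Ttrans = 1 ms, RTT = 100 ms (= 2 * Tprop, Tprop = 50 ms)
Time until first ACK returns = Ttrans + RTT = 1 + 100 = 101 ms
Need W * Ttrans >= Ttrans + RTT  ->  W >= (Ttrans + RTT) / Ttrans
(Ttrans + RTT) / Ttrans = 101 / 1 = 101
W_min = ceil(101) = 101

101


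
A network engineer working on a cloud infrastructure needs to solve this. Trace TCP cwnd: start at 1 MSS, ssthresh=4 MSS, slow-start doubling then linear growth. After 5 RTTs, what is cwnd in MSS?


RTT 0: cwnd = 1 MSS (initial)
RTT 1: cwnd = 2 MSS (slow start, doubled)
RTT 2: cwnd = 4 MSS (slow start, doubled)
RTT 3: cwnd = 5 MSS (congestion avoidance, +1)
RTT 4: cwnd = 6 MSS (congestion avoidance, +1)
RTT 5: cwnd = 7 MSS (congestion avoidance, +1)

7


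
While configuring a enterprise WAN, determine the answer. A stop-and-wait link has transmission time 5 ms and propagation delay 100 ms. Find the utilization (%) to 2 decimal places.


Given: Ttrans = 5 ms, Tprop = 100 ms
RTT = 2 * Tprop = 2 * 100 = 200 ms
U = Ttrans / (Ttrans + RTT)
U = 5 / (5 + 200)
U = 5 / 205 = 0.02439
U% = 2.44%

2.44


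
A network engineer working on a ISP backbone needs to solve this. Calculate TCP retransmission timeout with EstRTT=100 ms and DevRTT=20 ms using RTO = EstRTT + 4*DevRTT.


Given: EstRTT = 100 ms, DevRTT = 20 ms
Timeout = EstRTT + 4 * DevRTT
4 * DevRTT = 4 * 20 = 80
Timeout = 100 + 80 = 180 ms

180


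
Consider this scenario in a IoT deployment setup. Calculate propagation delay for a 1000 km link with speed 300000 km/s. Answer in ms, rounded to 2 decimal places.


Given: distance = 1000 km, speed = 300000 km/s
Delay = distance / speed = 1000 / 300000 seconds
Delay in ms = 1000 * 1000 / 300000
Delay = 3.3333 ms
Rounded to 2 dp = 3.33 ms

3.33


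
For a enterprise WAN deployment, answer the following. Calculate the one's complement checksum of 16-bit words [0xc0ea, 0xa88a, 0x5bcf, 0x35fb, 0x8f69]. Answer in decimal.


Given words: [0xc0ea, 0xa88a, 0x5bcf, 0x35fb, 0x8f69]
Step 1: Sum all words
Raw sum = 49386 + 43146 + 23503 + 13819 + 36713 = 166567
Step 2: Fold carry: (35495 + 2) = 35497
One's complement = ~35497 & 0xFFFF = 30038

30038


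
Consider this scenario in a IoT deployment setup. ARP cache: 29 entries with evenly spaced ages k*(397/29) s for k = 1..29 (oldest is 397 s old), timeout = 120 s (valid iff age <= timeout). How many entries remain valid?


Ages are k * 397/29 s for k = 1..29 (spacing = 13.6897 s).
Entry k is valid iff k * 397/29 <= 120 iff k <= 29 * 120 / 397 = 8.7657
n_valid = floor(8.7657) = 8
(n_stale = 29 - 8 = 21)

8


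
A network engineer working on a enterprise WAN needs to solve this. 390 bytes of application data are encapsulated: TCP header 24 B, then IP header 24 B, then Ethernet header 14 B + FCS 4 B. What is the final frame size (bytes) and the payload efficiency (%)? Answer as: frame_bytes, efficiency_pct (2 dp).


TCP segment = 390 + 24 = 414 B
IP packet = 414 + 24 = 438 B
Ethernet frame = 438 + 14 + 4 = 456 B
Efficiency = app / frame = 390 / 456 = 0.855263 = 85.5263% -> 85.53% (2 dp)

456, 85.53


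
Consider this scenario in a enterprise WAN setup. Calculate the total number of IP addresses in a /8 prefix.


Given: CIDR prefix /8
Host bits = 32 - 8 = 24
Total addresses = 2^24 = 16777216

16777216


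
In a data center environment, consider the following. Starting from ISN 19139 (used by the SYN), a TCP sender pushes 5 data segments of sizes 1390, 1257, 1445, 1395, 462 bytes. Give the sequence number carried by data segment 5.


The SYN occupies sequence number ISN = 19139, so the first data byte is ISN + 1 = 19140.
SEQ of data segment i = (ISN + 1) + sum of payload sizes of segments 1..i-1.
Segment 1: SEQ = 19140, payload = 1390 bytes
Segment 2: SEQ = 20530, payload = 1257 bytes
Segment 3: SEQ = 21787, payload = 1445 bytes
Segment 4: SEQ = 23232, payload = 1395 bytes
Segment 5: SEQ = 24627, payload = 462 bytes
SEQ of segment 5 = 19140 + 1390 + 1257 + 1445 + 1395 = 24627

24627


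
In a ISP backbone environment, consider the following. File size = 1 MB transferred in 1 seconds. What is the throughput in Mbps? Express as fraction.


Given: file = 1 MB, time = 1 s
File in Mb = 1 * 8 = 8 Mb
Throughput = 8 / 1 Mbps
Throughput = 8 Mbps

8


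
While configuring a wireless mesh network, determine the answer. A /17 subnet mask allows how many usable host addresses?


Given: subnet mask /17
Host bits = 32 - 17 = 15
Total addresses = 2^15 = 32768
Usable hosts = 32768 - 2 (network + broadcast) = 32766

32766


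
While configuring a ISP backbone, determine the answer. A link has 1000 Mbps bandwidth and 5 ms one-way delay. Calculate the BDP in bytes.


Given: bandwidth = 1000 Mbps, delay = 5 ms
BDP in bits = 1000 * 10^6 * 5 / 1000
BDP in bits = 5000000
BDP in bytes = 5000000 / 8 = 625000

625000


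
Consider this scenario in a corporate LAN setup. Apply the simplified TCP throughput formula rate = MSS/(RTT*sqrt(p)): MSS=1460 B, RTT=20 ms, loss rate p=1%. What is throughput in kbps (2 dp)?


Given: MSS = 1460 bytes, RTT = 20 ms, loss = 1%
RTT in seconds = 20 / 1000 = 0.02
Loss rate = 1% = 0.01
sqrt(loss) = sqrt(0.01) = 0.1
Throughput (bytes/s) = 1460 / (0.02 * 0.1) = 730000.0000
Throughput (kbps) = 730000.0000 * 8 / 1000 = 5840.000000 -> 5840.00 kbps (2 dp)

5840.00


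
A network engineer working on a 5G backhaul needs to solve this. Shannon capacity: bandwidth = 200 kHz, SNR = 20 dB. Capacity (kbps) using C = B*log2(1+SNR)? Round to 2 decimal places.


Given: B = 200 kHz, SNR = 20 dB
SNR linear = 10^(20/10) = 100
1 + SNR = 101
log2(101) = 6.6582114828
C = 200 * 1000 * 6.6582114828 = 1331642.2966 bps
C = 1331.642297 kbps -> 1331.64 kbps (2 dp)

1331.64


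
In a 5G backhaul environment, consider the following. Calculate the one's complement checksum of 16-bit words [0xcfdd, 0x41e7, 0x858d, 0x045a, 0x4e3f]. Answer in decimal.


Given words: [0xcfdd, 0x41e7, 0x858d, 0x045a, 0x4e3f]
Step 1: Sum all words
Raw sum = 53213 + 16871 + 34189 + 1114 + 20031 = 125418
Step 2: Fold carry: (59882 + 1) = 59883
One's complement = ~59883 & 0xFFFF = 5652

5652


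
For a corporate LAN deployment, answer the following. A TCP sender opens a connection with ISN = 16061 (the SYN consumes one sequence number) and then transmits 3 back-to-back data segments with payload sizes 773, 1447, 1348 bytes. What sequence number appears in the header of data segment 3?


The SYN occupies sequence number ISN = 16061, so the first data byte is ISN + 1 = 16062.
SEQ of data segment i = (ISN + 1) + sum of payload sizes of segments 1..i-1.
Segment 1: SEQ = 16062, payload = 773 bytes
Segment 2: SEQ = 16835, payload = 1447 bytes
Segment 3: SEQ = 18282, payload = 1348 bytes
SEQ of segment 3 = 16062 + 773 + 1447 = 18282

18282


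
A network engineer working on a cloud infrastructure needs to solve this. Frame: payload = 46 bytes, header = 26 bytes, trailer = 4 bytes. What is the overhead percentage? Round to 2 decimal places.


Given: payload = 46 B, header = 26 B, trailer = 4 B
Overhead bytes = header + trailer = 26 + 4 = 30
Total frame = payload + overhead = 46 + 30 = 76
Overhead % = 30 / 76 * 100 = 39.4737% -> 39.47% (2 dp)

39.47


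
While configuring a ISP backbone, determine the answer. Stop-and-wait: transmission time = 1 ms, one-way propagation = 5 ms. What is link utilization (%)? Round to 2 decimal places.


Given: Ttrans = 1 ms, Tprop = 5 ms
RTT = 2 * Tprop = 2 * 5 = 10 ms
U = Ttrans / (Ttrans + RTT)
U = 1 / (1 + 10)
U = 1 / 11 = 0.090909
U% = 9.09%

9.09


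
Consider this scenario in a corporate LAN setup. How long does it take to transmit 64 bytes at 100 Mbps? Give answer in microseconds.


Given: packet = 64 bytes, bandwidth = 100 Mbps
Packet in bits = 64 * 8 = 512 bits
Bandwidth = 100 * 10^6 = 100000000 bps
Time = 512 / 100000000 seconds
Time in us = 512 * 10^6 / 100000000 = 5.12

5.12


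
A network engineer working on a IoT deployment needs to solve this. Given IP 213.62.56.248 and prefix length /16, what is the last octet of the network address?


Given: IP = 213.62.56.248, prefix = /16
Subnet mask = 255.255.0.0
Last octet of IP: 248
Last octet of mask: 0
Network last octet = 248 AND 0 = 0

0


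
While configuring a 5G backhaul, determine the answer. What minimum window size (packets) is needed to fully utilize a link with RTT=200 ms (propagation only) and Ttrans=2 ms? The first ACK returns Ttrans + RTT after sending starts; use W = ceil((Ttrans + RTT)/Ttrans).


Given: Ttrans = 2 ms, RTT = 200 ms (= 2 * Tprop, Tprop = 100 ms)
Time until first ACK returns = Ttrans + RTT = 2 + 200 = 202 ms
Need W * Ttrans >= Ttrans + RTT  ->  W >= (Ttrans + RTT) / Ttrans
(Ttrans + RTT) / Ttrans = 202 / 2 = 101
W_min = ceil(101) = 101

101


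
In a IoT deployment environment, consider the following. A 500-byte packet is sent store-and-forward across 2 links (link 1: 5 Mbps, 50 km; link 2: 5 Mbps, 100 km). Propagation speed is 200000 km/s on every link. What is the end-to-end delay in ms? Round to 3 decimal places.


Packet = 500 bytes = 4000 bits. Store-and-forward: sum (t_trans + t_prop) per link.
Link 1: t_trans = 4000/(5*10^6) s = 0.8000 ms; t_prop = 50/200000 s = 0.2500 ms; subtotal = 1.0500 ms
Link 2: t_trans = 4000/(5*10^6) s = 0.8000 ms; t_prop = 100/200000 s = 0.5000 ms; subtotal = 1.3000 ms
End-to-end = 1.0500 + 1.3000 = 2.3500 ms -> 2.350 ms (3 dp)

2.350


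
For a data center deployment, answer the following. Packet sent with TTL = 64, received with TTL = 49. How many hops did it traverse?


Given: initial TTL = 64, received TTL = 49
Hops = initial TTL - received TTL
Hops = 64 - 49 = 15

15


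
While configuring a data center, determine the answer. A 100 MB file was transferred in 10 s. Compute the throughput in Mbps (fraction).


Given: file = 100 MB, time = 10 s
File in Mb = 100 * 8 = 800 Mb
Throughput = 800 / 10 Mbps
Throughput = 80 Mbps

80


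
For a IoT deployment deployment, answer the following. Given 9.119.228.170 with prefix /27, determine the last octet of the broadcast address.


Given: IP = 9.119.228.170, prefix = /27
Host bits = 32 - 27 = 5
Network last octet = 170 AND mask = 160
Host part size = 2^5 - 1 = 31
Broadcast last octet = 160 OR 31 = 191

191


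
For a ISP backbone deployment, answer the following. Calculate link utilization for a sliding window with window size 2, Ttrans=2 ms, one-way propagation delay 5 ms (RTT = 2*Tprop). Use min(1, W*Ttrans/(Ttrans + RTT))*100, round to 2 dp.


Given: W = 2, Ttrans = 2 ms, RTT = 10 ms (= 2 * Tprop, Tprop = 5 ms)
Cycle time = Ttrans + RTT = 2 + 10 = 12 ms (first packet sent until its ACK returns)
W * Ttrans = 2 * 2 = 4 ms of sending per cycle
W * Ttrans / (Ttrans + RTT) = 4 / 12 = 0.333333
U = min(1, 0.333333) = 0.333333
U% = 33.33%

33.33


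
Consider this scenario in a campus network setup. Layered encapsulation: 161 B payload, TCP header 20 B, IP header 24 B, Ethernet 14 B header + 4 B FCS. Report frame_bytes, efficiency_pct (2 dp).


TCP segment = 161 + 20 = 181 B
IP packet = 181 + 24 = 205 B
Ethernet frame = 205 + 14 + 4 = 223 B
Efficiency = app / frame = 161 / 223 = 0.721973 = 72.1973% -> 72.20% (2 dp)

223, 72.20


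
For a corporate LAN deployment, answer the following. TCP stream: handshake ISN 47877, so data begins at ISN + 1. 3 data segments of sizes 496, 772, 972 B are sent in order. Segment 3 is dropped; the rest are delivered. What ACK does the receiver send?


SYN uses sequence number 47877; first data byte = ISN + 1 = 47878.
Segment 1: SEQ = 47878, len = 496 B, covers [47878, 48373]
Segment 2: SEQ = 48374, len = 772 B, covers [48374, 49145]
Segment 3: SEQ = 49146, len = 972 B, covers [49146, 50117] [LOST]
In-order data received: bytes [47878, 49145] (segments 1..2).
Segment 3 missing -> gap begins at byte 49146.
Cumulative ACK = next expected in-order byte = 47878 + 496 + 772 = 49146

49146


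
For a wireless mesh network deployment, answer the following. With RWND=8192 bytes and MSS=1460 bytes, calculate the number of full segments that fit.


Given: RWND = 8192 bytes, MSS = 1460 bytes
Full segments = floor(RWND / MSS)
Full segments = floor(8192 / 1460)
Full segments = floor(5.611) = 5

5


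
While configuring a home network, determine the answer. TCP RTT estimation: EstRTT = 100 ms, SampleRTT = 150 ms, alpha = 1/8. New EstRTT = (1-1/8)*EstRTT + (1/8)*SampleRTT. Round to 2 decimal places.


Given: EstRTT = 100 ms, SampleRTT = 150 ms, alpha = 1/8
New EstRTT = (1 - alpha) * EstRTT + alpha * SampleRTT
(7/8) * 100 = 87.5
(1/8) * 150 = 18.75
New EstRTT = 87.5 + 18.75 = 106.25 ms -> 106.25 ms (2 dp)

106.25


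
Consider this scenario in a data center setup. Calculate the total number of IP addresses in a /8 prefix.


Given: CIDR prefix /8
Host bits = 32 - 8 = 24
Total addresses = 2^24 = 16777216

16777216


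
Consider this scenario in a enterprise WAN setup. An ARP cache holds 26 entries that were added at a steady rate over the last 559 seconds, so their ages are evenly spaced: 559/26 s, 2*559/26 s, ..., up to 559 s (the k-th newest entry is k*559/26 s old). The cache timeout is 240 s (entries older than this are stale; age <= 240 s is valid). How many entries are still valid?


Ages are k * 559/26 s for k = 1..26 (spacing = 21.5000 s).
Entry k is valid iff k * 559/26 <= 240 iff k <= 26 * 240 / 559 = 11.1628
n_valid = floor(11.1628) = 11
(n_stale = 26 - 11 = 15)

11


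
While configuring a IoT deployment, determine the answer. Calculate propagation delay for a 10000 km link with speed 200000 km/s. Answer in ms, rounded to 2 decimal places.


Given: distance = 10000 km, speed = 200000 km/s
Delay = distance / speed = 10000 / 200000 seconds
Delay in ms = 10000 * 1000 / 200000
Delay = 50.0000 ms
Rounded to 2 dp = 50.00 ms

50.00


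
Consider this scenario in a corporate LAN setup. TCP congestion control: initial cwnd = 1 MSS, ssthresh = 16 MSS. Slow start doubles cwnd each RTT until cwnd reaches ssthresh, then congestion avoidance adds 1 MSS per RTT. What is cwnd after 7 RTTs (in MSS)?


RTT 0: cwnd = 1 MSS (initial)
RTT 1: cwnd = 2 MSS (slow start, doubled)
RTT 2: cwnd = 4 MSS (slow start, doubled)
RTT 3: cwnd = 8 MSS (slow start, doubled)
RTT 4: cwnd = 16 MSS (slow start, doubled)
RTT 5: cwnd = 17 MSS (congestion avoidance, +1)
RTT 6: cwnd = 18 MSS (congestion avoidance, +1)
RTT 7: cwnd = 19 MSS (congestion avoidance, +1)

19


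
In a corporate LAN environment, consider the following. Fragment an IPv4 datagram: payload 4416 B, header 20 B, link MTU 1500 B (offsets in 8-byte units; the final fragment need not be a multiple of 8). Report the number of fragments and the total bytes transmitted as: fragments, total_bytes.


Max data per non-final fragment = floor((MTU - header)/8)*8 = floor((1500 - 20)/8)*8 = floor(1480/8)*8 = 1480 B
Final fragment needs no 8-byte alignment: it can carry up to MTU - header = 1480 B
Non-final fragments needed = ceil((payload - 1480) / 1480) = ceil(2936/1480) = ceil(1.9838) = 2
Number of fragments = 2 + 1 = 3
Fragment sizes (data): 2 * 1480 B + 1456 B (last, 1456 <= 1480 OK)
Total bytes sent = payload + n_frags * header = 4416 + 3*20 = 4416 + 60 = 4476 B

3, 4476


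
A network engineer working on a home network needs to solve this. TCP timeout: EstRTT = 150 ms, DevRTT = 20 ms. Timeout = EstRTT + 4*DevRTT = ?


Given: EstRTT = 150 ms, DevRTT = 20 ms
Timeout = EstRTT + 4 * DevRTT
4 * DevRTT = 4 * 20 = 80
Timeout = 150 + 80 = 230 ms

230


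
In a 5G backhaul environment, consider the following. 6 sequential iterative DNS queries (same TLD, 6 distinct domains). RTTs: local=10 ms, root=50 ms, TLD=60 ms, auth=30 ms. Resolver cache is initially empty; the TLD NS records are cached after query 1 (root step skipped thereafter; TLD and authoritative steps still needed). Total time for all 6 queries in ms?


Lookup 1 (cold cache): local + root + TLD + auth = 10 + 50 + 60 + 30 = 150 ms
Lookups 2..6 (TLD NS cached -> skip root; new domain -> still ask TLD and auth): local + TLD + auth = 10 + 60 + 30 = 100 ms each
Remaining 5 lookups: 5 * 100 = 500 ms
Total = 150 + 500 = 650 ms

650


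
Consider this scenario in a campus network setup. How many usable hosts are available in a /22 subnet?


Given: subnet mask /22
Host bits = 32 - 22 = 10
Total addresses = 2^10 = 1024
Usable hosts = 1024 - 2 (network + broadcast) = 1022

1022


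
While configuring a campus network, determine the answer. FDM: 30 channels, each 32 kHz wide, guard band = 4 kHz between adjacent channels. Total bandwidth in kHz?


Given: 30 channels, 32 kHz each, guard = 4 kHz
Channel bandwidth = 30 * 32 = 960 kHz
Guard bands = 29 gaps * 4 kHz = 116 kHz
Total = 960 + 116 = 1076 kHz

1076


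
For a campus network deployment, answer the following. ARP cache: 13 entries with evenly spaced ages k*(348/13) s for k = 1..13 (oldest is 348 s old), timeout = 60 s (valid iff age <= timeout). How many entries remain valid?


Ages are k * 348/13 s for k = 1..13 (spacing = 26.7692 s).
Entry k is valid iff k * 348/13 <= 60 iff k <= 13 * 60 / 348 = 2.2414
n_valid = floor(2.2414) = 2
(n_stale = 13 - 2 = 11)

2


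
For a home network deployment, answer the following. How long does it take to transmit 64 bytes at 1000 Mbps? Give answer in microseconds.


Given: packet = 64 bytes, bandwidth = 1000 Mbps
Packet in bits = 64 * 8 = 512 bits
Bandwidth = 1000 * 10^6 = 1000000000 bps
Time = 512 / 1000000000 seconds
Time in us = 512 * 10^6 / 1000000000 = 0.512

0.512


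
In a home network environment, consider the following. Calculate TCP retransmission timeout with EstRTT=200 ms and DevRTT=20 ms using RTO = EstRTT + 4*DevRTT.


Given: EstRTT = 200 ms, DevRTT = 20 ms
Timeout = EstRTT + 4 * DevRTT
4 * DevRTT = 4 * 20 = 80
Timeout = 200 + 80 = 280 ms

280


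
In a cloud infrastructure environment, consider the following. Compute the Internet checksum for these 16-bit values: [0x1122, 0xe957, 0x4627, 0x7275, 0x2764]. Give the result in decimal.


Given words: [0x1122, 0xe957, 0x4627, 0x7275, 0x2764]
Step 1: Sum all words
Raw sum = 4386 + 59735 + 17959 + 29301 + 10084 = 121465
Step 2: Fold carry: (55929 + 1) = 55930
One's complement = ~55930 & 0xFFFF = 9605

9605


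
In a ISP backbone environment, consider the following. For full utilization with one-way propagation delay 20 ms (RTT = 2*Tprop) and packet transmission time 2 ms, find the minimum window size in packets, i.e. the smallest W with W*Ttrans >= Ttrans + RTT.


Given: Ttrans = 2 ms, RTT = 40 ms (= 2 * Tprop, Tprop = 20 ms)
Time until first ACK returns = Ttrans + RTT = 2 + 40 = 42 ms
Need W * Ttrans >= Ttrans + RTT  ->  W >= (Ttrans + RTT) / Ttrans
(Ttrans + RTT) / Ttrans = 42 / 2 = 21
W_min = ceil(21) = 21

21


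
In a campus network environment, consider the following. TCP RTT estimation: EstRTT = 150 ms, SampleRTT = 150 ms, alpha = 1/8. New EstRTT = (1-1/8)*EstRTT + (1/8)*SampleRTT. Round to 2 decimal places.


Given: EstRTT = 150 ms, SampleRTT = 150 ms, alpha = 1/8
New EstRTT = (1 - alpha) * EstRTT + alpha * SampleRTT
(7/8) * 150 = 131.25
(1/8) * 150 = 18.75
New EstRTT = 131.25 + 18.75 = 150 ms -> 150.00 ms (2 dp)

150.00


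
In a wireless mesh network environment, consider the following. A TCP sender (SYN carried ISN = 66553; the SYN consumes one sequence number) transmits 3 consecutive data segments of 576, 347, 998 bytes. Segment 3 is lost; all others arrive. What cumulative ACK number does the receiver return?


SYN uses sequence number 66553; first data byte = ISN + 1 = 66554.
Segment 1: SEQ = 66554, len = 576 B, covers [66554, 67129]
Segment 2: SEQ = 67130, len = 347 B, covers [67130, 67476]
Segment 3: SEQ = 67477, len = 998 B, covers [67477, 68474] [LOST]
In-order data received: bytes [66554, 67476] (segments 1..2).
Segment 3 missing -> gap begins at byte 67477.
Cumulative ACK = next expected in-order byte = 66554 + 576 + 347 = 67477

67477


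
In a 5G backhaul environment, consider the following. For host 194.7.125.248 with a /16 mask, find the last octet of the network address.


Given: IP = 194.7.125.248, prefix = /16
Subnet mask = 255.255.0.0
Last octet of IP: 248
Last octet of mask: 0
Network last octet = 248 AND 0 = 0

0


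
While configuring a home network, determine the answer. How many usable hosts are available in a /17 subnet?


Given: subnet mask /17
Host bits = 32 - 17 = 15
Total addresses = 2^15 = 32768
Usable hosts = 32768 - 2 (network + broadcast) = 32766

32766


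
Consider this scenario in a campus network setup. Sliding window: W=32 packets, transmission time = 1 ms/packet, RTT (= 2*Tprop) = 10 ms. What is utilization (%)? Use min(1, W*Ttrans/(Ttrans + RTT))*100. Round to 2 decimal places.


Given: W = 32, Ttrans = 1 ms, RTT = 10 ms (= 2 * Tprop, Tprop = 5 ms)
Cycle time = Ttrans + RTT = 1 + 10 = 11 ms (first packet sent until its ACK returns)
W * Ttrans = 32 * 1 = 32 ms of sending per cycle
W * Ttrans / (Ttrans + RTT) = 32 / 11 = 2.909091
U = min(1, 2.909091) = 1.000000
U% = 100.00%

100.00


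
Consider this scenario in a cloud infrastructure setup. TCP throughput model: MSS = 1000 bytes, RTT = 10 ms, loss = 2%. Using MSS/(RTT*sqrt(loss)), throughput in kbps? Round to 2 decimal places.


Given: MSS = 1000 bytes, RTT = 10 ms, loss = 2%
RTT in seconds = 10 / 1000 = 0.01
Loss rate = 2% = 0.02
sqrt(loss) = sqrt(0.02) = 0.141421356237
Throughput (bytes/s) = 1000 / (0.01 * 0.141421356237) = 707106.7812
Throughput (kbps) = 707106.7812 * 8 / 1000 = 5656.854249 -> 5656.85 kbps (2 dp)

5656.85


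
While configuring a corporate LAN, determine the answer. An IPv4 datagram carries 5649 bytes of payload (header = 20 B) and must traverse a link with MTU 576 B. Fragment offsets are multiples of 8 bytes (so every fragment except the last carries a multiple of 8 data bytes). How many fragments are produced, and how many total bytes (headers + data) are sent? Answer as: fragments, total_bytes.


Max data per non-final fragment = floor((MTU - header)/8)*8 = floor((576 - 20)/8)*8 = floor(556/8)*8 = 552 B
Final fragment needs no 8-byte alignment: it can carry up to MTU - header = 556 B
Non-final fragments needed = ceil((payload - 556) / 552) = ceil(5093/552) = ceil(9.2264) = 10
Number of fragments = 10 + 1 = 11
Fragment sizes (data): 10 * 552 B + 129 B (last, 129 <= 556 OK)
Total bytes sent = payload + n_frags * header = 5649 + 11*20 = 5649 + 220 = 5869 B

11, 5869


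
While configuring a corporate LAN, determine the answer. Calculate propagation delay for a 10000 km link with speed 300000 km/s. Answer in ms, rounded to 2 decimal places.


Given: distance = 10000 km, speed = 300000 km/s
Delay = distance / speed = 10000 / 300000 seconds
Delay in ms = 10000 * 1000 / 300000
Delay = 33.3333 ms
Rounded to 2 dp = 33.33 ms

33.33


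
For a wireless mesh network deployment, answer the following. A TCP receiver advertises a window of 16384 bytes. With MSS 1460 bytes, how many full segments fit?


Given: RWND = 16384 bytes, MSS = 1460 bytes
Full segments = floor(RWND / MSS)
Full segments = floor(16384 / 1460)
Full segments = floor(11.2219) = 11

11


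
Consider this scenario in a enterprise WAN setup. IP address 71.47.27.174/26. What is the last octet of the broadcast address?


Given: IP = 71.47.27.174, prefix = /26
Host bits = 32 - 26 = 6
Network last octet = 174 AND mask = 128
Host part size = 2^6 - 1 = 63
Broadcast last octet = 128 OR 63 = 191

191


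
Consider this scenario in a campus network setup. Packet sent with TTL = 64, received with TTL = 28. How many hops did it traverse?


Given: initial TTL = 64, received TTL = 28
Hops = initial TTL - received TTL
Hops = 64 - 28 = 36

36


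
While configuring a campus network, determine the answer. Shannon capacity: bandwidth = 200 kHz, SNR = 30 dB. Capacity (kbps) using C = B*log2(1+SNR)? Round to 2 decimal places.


Given: B = 200 kHz, SNR = 30 dB
SNR linear = 10^(30/10) = 1000
1 + SNR = 1001
log2(1001) = 9.9672262588
C = 200 * 1000 * 9.9672262588 = 1993445.2518 bps
C = 1993.445252 kbps -> 1993.45 kbps (2 dp)

1993.45
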